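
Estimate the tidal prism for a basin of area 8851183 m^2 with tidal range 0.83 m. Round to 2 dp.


Tidal prism = Area * Tidal range
P = 8851183 * 0.83
P = 7346481.89 m^3

7346481.89


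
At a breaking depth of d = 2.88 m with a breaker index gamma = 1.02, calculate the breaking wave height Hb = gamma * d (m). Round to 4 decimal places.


Hb = gamma * d
Hb = 1.02 * 2.88
Hb = 2.9376 m

2.9376


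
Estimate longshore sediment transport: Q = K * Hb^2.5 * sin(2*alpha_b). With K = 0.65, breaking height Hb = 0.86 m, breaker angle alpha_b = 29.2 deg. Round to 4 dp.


Q = K * Hb^2.5 * sin(2 * alpha_b)
Hb^2.5 = 0.86^2.5 = 0.685877
sin(2 * 29.2) = sin(58.4) = 0.851727
Q = 0.65 * 0.685877 * 0.851727
Q = 0.3797 m^3/s

0.3797


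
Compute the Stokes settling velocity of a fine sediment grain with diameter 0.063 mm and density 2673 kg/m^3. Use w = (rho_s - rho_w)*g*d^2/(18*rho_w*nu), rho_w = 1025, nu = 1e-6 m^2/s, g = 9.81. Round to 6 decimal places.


w = (rho_s - rho_w) * g * d^2 / (18 * rho_w * nu)
d = 0.063 mm = 0.000063 m
rho_s - rho_w = 2673 - 1025 = 1648
Numerator = 1648 * 9.81 * (0.000063)^2 = 0.000064166347
Denominator = 18 * 1025 * 1e-6 = 0.018450
w = 0.003478 m/s

0.003478


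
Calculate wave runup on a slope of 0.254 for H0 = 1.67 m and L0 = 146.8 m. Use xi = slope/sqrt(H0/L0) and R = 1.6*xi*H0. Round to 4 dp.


xi = slope / sqrt(H0/L0)
H0/L0 = 1.67/146.8 = 0.011376
sqrt(0.011376) = 0.106658
xi = 0.254 / 0.106658 = 2.381434
R = 1.6 * xi * H0 = 1.6 * 2.381434 * 1.67
R = 6.3632 m

6.3632


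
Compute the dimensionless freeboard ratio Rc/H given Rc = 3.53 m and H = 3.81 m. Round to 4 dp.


Relative freeboard = Rc / H
= 3.53 / 3.81
= 0.9265

0.9265


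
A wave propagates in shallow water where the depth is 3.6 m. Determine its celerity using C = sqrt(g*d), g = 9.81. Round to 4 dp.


Using the shallow-water approximation:
C = sqrt(g * d) = sqrt(9.81 * 3.6)
C = sqrt(35.3160)
C = 5.9427 m/s

5.9427


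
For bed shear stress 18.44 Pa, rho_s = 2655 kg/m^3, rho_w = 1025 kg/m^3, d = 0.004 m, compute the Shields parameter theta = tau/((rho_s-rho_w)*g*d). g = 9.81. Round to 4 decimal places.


theta = tau / ((rho_s - rho_w) * g * d)
rho_s - rho_w = 2655 - 1025 = 1630
Denominator = 1630 * 9.81 * 0.004 = 63.961200
theta = 18.44 / 63.961200
theta = 0.2883

0.2883


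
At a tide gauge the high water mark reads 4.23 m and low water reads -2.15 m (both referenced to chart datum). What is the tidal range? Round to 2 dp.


Tidal range = High water - Low water
Tidal range = 4.23 - (-2.15)
Tidal range = 6.38 m

6.38


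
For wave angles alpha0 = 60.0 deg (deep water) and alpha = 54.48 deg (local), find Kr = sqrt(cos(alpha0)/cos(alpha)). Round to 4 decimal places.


Kr = sqrt(cos(alpha0) / cos(alpha))
cos(60.0) = 0.500000
cos(54.48) = 0.580987
Kr = sqrt(0.500000 / 0.580987)
Kr = sqrt(0.860604)
Kr = 0.9277

0.9277


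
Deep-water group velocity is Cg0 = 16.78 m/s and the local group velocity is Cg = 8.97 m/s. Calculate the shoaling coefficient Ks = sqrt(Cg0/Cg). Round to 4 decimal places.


Ks = sqrt(Cg0 / Cg)
Ks = sqrt(16.78 / 8.97)
Ks = sqrt(1.8707)
Ks = 1.3677

1.3677


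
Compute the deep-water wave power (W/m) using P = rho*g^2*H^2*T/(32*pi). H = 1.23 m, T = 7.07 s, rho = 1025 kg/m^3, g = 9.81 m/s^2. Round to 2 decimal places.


P = rho * g^2 * H^2 * T / (32 * pi)
P = 1025 * 9.81^2 * 1.23^2 * 7.07 / (32 * pi)
P = 1025 * 96.2361 * 1.5129 * 7.07 / 100.53096
P = 10495.22 W/m

10495.22


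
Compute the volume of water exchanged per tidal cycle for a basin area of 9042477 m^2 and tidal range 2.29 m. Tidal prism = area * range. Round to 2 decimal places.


Tidal prism = Area * Tidal range
P = 9042477 * 2.29
P = 20707272.33 m^3

20707272.33


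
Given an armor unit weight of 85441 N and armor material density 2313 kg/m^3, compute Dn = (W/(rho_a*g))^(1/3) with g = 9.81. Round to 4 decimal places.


V = W / (rho_a * g)
V = 85441 / (2313 * 9.81)
V = 85441 / 22690.53
V = 3.765492 m^3
Dn = V^(1/3) = 3.765492^(1/3)
Dn = 1.5558 m

1.5558


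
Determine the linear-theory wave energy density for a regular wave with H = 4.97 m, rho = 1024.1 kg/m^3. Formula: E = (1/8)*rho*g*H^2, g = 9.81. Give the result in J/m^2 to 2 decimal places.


E = (1/8) * rho * g * H^2
E = (1/8) * 1024.1 * 9.81 * 4.97^2
E = 0.125 * 1024.1 * 9.81 * 24.7009
E = 31019.46 J/m^2

31019.46


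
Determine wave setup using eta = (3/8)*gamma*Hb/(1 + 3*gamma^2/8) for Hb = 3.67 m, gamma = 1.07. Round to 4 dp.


eta = (3/8) * gamma * Hb / (1 + 3*gamma^2/8)
Numerator = (3/8) * 1.07 * 3.67 = 1.472587
Denominator = 1 + 3*1.07^2/8 = 1 + 0.429338 = 1.429338
eta = 1.472587 / 1.429338
eta = 1.0303 m

1.0303


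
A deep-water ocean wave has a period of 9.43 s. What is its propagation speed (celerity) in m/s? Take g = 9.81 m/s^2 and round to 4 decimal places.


We use the deep-water celerity formula:
C = g * T / (2 * pi)
C = 9.81 * 9.43 / (2 * 3.14159...)
C = 92.508300 / 6.283185
C = 14.7232 m/s

14.7232


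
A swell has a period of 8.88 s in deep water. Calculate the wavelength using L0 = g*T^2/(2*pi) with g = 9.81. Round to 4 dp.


L0 = g * T^2 / (2 * pi)
L0 = 9.81 * 8.88^2 / (2 * pi)
L0 = 9.81 * 78.8544 / 6.28319
L0 = 773.5617 / 6.28319
L0 = 123.1162 m

123.1162


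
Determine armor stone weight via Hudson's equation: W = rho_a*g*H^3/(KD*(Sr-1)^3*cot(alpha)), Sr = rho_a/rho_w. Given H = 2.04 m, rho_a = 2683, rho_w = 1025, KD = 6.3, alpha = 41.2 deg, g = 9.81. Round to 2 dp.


Sr = rho_a / rho_w = 2683 / 1025 = 2.617561
(Sr - 1) = 1.617561
(Sr - 1)^3 = 4.232354
cot(41.2) = 1 / tan(41.2) = 1 / 0.875434 = 1.142291
Numerator = 2683 * 9.81 * 2.04^3 = 223449.9091
Denominator = 6.3 * 4.232354 * 1.142291 = 30.457848
W = 223449.9091 / 30.457848
W = 7336.37 N

7336.37


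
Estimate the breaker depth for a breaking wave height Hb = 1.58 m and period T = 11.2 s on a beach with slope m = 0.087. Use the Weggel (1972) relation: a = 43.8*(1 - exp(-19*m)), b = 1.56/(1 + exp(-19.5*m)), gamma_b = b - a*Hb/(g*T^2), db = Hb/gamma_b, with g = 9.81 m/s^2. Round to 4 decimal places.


a = 43.8 * (1 - exp(-19 * m))
exp(-19 * 0.087) = exp(-1.6530) = 0.191475
a = 43.8 * (1 - 0.191475) = 35.413412
b = 1.56 / (1 + exp(-19.5 * m))
exp(-19.5 * 0.087) = exp(-1.6965) = 0.183324
b = 1.56 / (1 + 0.183324) = 1.318320
Hb / (g * T^2) = 1.58 / (9.81 * 11.2^2) = 1.58 / 1230.5664 = 0.00128396
gamma_b = b - a * Hb/(g*T^2) = 1.318320 - 35.413412 * 0.00128396 = 1.272851
db = Hb / gamma_b = 1.58 / 1.272851
db = 1.2413 m

1.2413


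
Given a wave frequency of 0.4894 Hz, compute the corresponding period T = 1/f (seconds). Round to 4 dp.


T = 1 / f
T = 1 / 0.4894
T = 2.0433 s

2.0433


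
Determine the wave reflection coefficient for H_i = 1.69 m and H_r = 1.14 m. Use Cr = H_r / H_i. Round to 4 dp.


Cr = H_r / H_i
Cr = 1.14 / 1.69
Cr = 0.6746

0.6746


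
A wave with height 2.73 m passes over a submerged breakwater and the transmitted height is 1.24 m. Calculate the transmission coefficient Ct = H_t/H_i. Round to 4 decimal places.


Ct = H_t / H_i
Ct = 1.24 / 2.73
Ct = 0.4542

0.4542


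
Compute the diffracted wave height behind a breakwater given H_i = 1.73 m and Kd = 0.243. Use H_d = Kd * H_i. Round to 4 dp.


H_d = Kd * H_i
H_d = 0.243 * 1.73
H_d = 0.4204 m

0.4204


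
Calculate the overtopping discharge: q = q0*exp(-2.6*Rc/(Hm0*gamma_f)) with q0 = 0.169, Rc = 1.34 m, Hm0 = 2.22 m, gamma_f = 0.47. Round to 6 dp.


q = q0 * exp(-2.6 * Rc / (Hm0 * gamma_f))
Exponent = -2.6 * 1.34 / (2.22 * 0.47)
= -2.6 * 1.34 / 1.0434
= -3.339084
exp(-3.339084) = 0.035469
q = 0.169 * 0.035469
q = 0.005994 m^3/s/m

0.005994


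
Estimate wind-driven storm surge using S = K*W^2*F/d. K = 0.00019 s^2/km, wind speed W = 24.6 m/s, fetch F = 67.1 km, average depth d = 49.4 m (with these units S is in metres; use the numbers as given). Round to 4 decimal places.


S = K * W^2 * F / d
W^2 = 24.6^2 = 605.16
S = 0.00019 * 605.16 * 67.1 / 49.4
Numerator = 0.00019 * 605.16 * 67.1 = 7.715185
S = 7.715185 / 49.4 = 0.1562 m

0.1562


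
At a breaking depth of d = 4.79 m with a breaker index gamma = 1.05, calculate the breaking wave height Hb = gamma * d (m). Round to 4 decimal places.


Hb = gamma * d
Hb = 1.05 * 4.79
Hb = 5.0295 m

5.0295


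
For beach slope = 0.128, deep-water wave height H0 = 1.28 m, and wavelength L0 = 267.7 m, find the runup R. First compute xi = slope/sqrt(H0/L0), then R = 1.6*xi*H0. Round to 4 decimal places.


xi = slope / sqrt(H0/L0)
H0/L0 = 1.28/267.7 = 0.004781
sqrt(0.004781) = 0.069148
xi = 0.128 / 0.069148 = 1.851097
R = 1.6 * xi * H0 = 1.6 * 1.851097 * 1.28
R = 3.7910 m

3.7910


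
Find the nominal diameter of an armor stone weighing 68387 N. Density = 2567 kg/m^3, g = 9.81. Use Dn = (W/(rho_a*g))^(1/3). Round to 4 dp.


V = W / (rho_a * g)
V = 68387 / (2567 * 9.81)
V = 68387 / 25182.27
V = 2.715681 m^3
Dn = V^(1/3) = 2.715681^(1/3)
Dn = 1.3952 m

1.3952


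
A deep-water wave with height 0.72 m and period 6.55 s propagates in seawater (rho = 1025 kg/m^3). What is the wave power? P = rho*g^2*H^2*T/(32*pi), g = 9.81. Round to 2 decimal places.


P = rho * g^2 * H^2 * T / (32 * pi)
P = 1025 * 9.81^2 * 0.72^2 * 6.55 / (32 * pi)
P = 1025 * 96.2361 * 0.5184 * 6.55 / 100.53096
P = 3331.72 W/m

3331.72


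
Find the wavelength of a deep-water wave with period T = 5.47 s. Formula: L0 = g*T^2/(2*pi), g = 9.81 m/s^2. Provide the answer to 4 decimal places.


L0 = g * T^2 / (2 * pi)
L0 = 9.81 * 5.47^2 / (2 * pi)
L0 = 9.81 * 29.9209 / 6.28319
L0 = 293.5240 / 6.28319
L0 = 46.7158 m

46.7158


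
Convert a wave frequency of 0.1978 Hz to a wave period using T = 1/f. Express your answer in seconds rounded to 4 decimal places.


T = 1 / f
T = 1 / 0.1978
T = 5.0556 s

5.0556


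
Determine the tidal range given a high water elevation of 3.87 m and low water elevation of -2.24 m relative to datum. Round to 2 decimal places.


Tidal range = High water - Low water
Tidal range = 3.87 - (-2.24)
Tidal range = 6.11 m

6.11


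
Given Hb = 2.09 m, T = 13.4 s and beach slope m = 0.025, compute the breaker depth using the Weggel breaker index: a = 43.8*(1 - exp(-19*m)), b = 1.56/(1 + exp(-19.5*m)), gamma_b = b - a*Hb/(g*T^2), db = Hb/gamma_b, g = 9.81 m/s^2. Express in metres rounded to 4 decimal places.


a = 43.8 * (1 - exp(-19 * m))
exp(-19 * 0.025) = exp(-0.4750) = 0.621885
a = 43.8 * (1 - 0.621885) = 16.561435
b = 1.56 / (1 + exp(-19.5 * m))
exp(-19.5 * 0.025) = exp(-0.4875) = 0.614160
b = 1.56 / (1 + 0.614160) = 0.966447
Hb / (g * T^2) = 2.09 / (9.81 * 13.4^2) = 2.09 / 1761.4836 = 0.00118650
gamma_b = b - a * Hb/(g*T^2) = 0.966447 - 16.561435 * 0.00118650 = 0.946797
db = Hb / gamma_b = 2.09 / 0.946797
db = 2.2074 m

2.2074


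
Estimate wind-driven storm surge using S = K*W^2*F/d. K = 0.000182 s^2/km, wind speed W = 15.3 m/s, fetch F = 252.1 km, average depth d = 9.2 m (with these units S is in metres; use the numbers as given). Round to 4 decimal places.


S = K * W^2 * F / d
W^2 = 15.3^2 = 234.09
S = 0.000182 * 234.09 * 252.1 / 9.2
Numerator = 0.000182 * 234.09 * 252.1 = 10.740564
S = 10.740564 / 9.2 = 1.1675 m

1.1675


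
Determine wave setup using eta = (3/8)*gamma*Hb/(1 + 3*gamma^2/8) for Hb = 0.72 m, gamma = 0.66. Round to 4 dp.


eta = (3/8) * gamma * Hb / (1 + 3*gamma^2/8)
Numerator = (3/8) * 0.66 * 0.72 = 0.178200
Denominator = 1 + 3*0.66^2/8 = 1 + 0.163350 = 1.163350
eta = 0.178200 / 1.163350
eta = 0.1532 m

0.1532


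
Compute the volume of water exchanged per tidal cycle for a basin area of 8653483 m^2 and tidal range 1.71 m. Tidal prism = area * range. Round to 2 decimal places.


Tidal prism = Area * Tidal range
P = 8653483 * 1.71
P = 14797455.93 m^3

14797455.93


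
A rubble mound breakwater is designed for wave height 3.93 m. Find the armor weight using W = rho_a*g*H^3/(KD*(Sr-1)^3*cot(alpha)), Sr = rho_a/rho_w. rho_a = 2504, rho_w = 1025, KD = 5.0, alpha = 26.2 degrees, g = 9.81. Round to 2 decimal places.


Sr = rho_a / rho_w = 2504 / 1025 = 2.442927
(Sr - 1) = 1.442927
(Sr - 1)^3 = 3.004228
cot(26.2) = 1 / tan(26.2) = 1 / 0.492061 = 2.032268
Numerator = 2504 * 9.81 * 3.93^3 = 1491011.4654
Denominator = 5.0 * 3.004228 * 2.032268 = 30.526990
W = 1491011.4654 / 30.526990
W = 48842.40 N

48842.40


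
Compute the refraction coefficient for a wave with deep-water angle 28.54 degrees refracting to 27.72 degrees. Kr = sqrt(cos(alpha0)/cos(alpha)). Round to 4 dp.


Kr = sqrt(cos(alpha0) / cos(alpha))
cos(28.54) = 0.878484
cos(27.72) = 0.885231
Kr = sqrt(0.878484 / 0.885231)
Kr = sqrt(0.992378)
Kr = 0.9962

0.9962


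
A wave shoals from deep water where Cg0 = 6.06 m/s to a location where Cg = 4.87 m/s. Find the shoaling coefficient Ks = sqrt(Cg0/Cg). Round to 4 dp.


Ks = sqrt(Cg0 / Cg)
Ks = sqrt(6.06 / 4.87)
Ks = sqrt(1.2444)
Ks = 1.1155

1.1155


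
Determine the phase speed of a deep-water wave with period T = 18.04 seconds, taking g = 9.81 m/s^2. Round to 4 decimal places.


We use the deep-water celerity formula:
C = g * T / (2 * pi)
C = 9.81 * 18.04 / (2 * 3.14159...)
C = 176.972400 / 6.283185
C = 28.1660 m/s

28.1660


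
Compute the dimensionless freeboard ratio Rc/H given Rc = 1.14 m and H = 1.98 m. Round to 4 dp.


Relative freeboard = Rc / H
= 1.14 / 1.98
= 0.5758

0.5758


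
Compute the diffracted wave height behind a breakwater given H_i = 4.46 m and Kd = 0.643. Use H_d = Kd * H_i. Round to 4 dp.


H_d = Kd * H_i
H_d = 0.643 * 4.46
H_d = 2.8678 m

2.8678


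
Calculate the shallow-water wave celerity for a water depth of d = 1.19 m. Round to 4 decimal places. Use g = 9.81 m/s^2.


Using the shallow-water approximation:
C = sqrt(g * d) = sqrt(9.81 * 1.19)
C = sqrt(11.6739)
C = 3.4167 m/s

3.4167


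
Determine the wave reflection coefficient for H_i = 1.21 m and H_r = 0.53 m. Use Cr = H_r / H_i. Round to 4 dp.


Cr = H_r / H_i
Cr = 0.53 / 1.21
Cr = 0.4380

0.4380


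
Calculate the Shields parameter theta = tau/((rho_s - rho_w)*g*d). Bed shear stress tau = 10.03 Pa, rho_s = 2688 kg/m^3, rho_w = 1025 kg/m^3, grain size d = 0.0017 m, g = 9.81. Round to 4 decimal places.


theta = tau / ((rho_s - rho_w) * g * d)
rho_s - rho_w = 2688 - 1025 = 1663
Denominator = 1663 * 9.81 * 0.0017 = 27.733851
theta = 10.03 / 27.733851
theta = 0.3617

0.3617


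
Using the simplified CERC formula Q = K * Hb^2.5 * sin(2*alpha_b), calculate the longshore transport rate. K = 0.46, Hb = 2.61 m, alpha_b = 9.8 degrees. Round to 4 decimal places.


Q = K * Hb^2.5 * sin(2 * alpha_b)
Hb^2.5 = 2.61^2.5 = 11.005284
sin(2 * 9.8) = sin(19.6) = 0.335452
Q = 0.46 * 11.005284 * 0.335452
Q = 1.6982 m^3/s

1.6982


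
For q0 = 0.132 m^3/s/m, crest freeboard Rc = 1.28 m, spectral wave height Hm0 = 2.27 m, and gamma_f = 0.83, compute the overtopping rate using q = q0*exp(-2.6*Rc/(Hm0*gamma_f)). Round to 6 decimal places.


q = q0 * exp(-2.6 * Rc / (Hm0 * gamma_f))
Exponent = -2.6 * 1.28 / (2.27 * 0.83)
= -2.6 * 1.28 / 1.8841
= -1.766361
exp(-1.766361) = 0.170954
q = 0.132 * 0.170954
q = 0.022566 m^3/s/m

0.022566


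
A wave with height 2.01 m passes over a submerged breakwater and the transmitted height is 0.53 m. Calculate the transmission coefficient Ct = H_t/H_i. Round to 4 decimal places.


Ct = H_t / H_i
Ct = 0.53 / 2.01
Ct = 0.2637

0.2637


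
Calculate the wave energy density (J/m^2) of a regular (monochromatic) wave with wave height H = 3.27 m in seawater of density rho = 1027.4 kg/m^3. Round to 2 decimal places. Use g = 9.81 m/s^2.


E = (1/8) * rho * g * H^2
E = (1/8) * 1027.4 * 9.81 * 3.27^2
E = 0.125 * 1027.4 * 9.81 * 10.6929
E = 13471.44 J/m^2

13471.44


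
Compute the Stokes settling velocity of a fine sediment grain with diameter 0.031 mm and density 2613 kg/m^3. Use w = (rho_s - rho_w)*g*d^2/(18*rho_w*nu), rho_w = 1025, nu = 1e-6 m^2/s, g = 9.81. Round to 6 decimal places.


w = (rho_s - rho_w) * g * d^2 / (18 * rho_w * nu)
d = 0.031 mm = 0.000031 m
rho_s - rho_w = 2613 - 1025 = 1588
Numerator = 1588 * 9.81 * (0.000031)^2 = 0.000014970727
Denominator = 18 * 1025 * 1e-6 = 0.018450
w = 0.000811 m/s

0.000811


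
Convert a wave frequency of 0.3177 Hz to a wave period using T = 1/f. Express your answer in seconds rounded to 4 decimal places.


T = 1 / f
T = 1 / 0.3177
T = 3.1476 s

3.1476


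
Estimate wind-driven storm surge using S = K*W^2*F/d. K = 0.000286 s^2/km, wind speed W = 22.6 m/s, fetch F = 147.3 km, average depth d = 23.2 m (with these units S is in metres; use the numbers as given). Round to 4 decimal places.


S = K * W^2 * F / d
W^2 = 22.6^2 = 510.76
S = 0.000286 * 510.76 * 147.3 / 23.2
Numerator = 0.000286 * 510.76 * 147.3 = 21.517195
S = 21.517195 / 23.2 = 0.9275 m

0.9275


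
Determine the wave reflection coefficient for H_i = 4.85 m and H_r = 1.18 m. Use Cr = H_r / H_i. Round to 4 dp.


Cr = H_r / H_i
Cr = 1.18 / 4.85
Cr = 0.2433

0.2433


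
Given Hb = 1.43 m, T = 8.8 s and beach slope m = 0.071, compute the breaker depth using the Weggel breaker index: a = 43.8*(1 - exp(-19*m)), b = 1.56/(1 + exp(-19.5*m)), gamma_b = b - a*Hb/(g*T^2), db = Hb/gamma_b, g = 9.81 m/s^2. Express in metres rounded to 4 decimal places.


a = 43.8 * (1 - exp(-19 * m))
exp(-19 * 0.071) = exp(-1.3490) = 0.259500
a = 43.8 * (1 - 0.259500) = 32.433916
b = 1.56 / (1 + exp(-19.5 * m))
exp(-19.5 * 0.071) = exp(-1.3845) = 0.250449
b = 1.56 / (1 + 0.250449) = 1.247552
Hb / (g * T^2) = 1.43 / (9.81 * 8.8^2) = 1.43 / 759.6864 = 0.00188236
gamma_b = b - a * Hb/(g*T^2) = 1.247552 - 32.433916 * 0.00188236 = 1.186500
db = Hb / gamma_b = 1.43 / 1.186500
db = 1.2052 m

1.2052


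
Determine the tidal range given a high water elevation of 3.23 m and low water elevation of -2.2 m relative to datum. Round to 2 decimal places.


Tidal range = High water - Low water
Tidal range = 3.23 - (-2.2)
Tidal range = 5.43 m

5.43


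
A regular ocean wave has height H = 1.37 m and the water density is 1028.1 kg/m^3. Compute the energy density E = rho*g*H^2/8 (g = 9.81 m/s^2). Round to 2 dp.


E = (1/8) * rho * g * H^2
E = (1/8) * 1028.1 * 9.81 * 1.37^2
E = 0.125 * 1028.1 * 9.81 * 1.8769
E = 2366.22 J/m^2

2366.22


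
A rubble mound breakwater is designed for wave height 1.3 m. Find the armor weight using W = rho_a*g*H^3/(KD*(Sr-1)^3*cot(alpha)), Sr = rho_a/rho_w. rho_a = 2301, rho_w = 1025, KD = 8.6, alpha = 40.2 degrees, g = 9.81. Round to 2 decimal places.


Sr = rho_a / rho_w = 2301 / 1025 = 2.244878
(Sr - 1) = 1.244878
(Sr - 1)^3 = 1.929214
cot(40.2) = 1 / tan(40.2) = 1 / 0.845066 = 1.183340
Numerator = 2301 * 9.81 * 1.3^3 = 49592.4636
Denominator = 8.6 * 1.929214 * 1.183340 = 19.633083
W = 49592.4636 / 19.633083
W = 2525.96 N

2525.96


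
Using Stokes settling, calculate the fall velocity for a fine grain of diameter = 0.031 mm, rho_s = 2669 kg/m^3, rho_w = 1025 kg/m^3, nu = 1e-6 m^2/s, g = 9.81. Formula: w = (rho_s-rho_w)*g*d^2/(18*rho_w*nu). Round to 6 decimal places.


w = (rho_s - rho_w) * g * d^2 / (18 * rho_w * nu)
d = 0.031 mm = 0.000031 m
rho_s - rho_w = 2669 - 1025 = 1644
Numerator = 1644 * 9.81 * (0.000031)^2 = 0.000015498662
Denominator = 18 * 1025 * 1e-6 = 0.018450
w = 0.000840 m/s

0.000840


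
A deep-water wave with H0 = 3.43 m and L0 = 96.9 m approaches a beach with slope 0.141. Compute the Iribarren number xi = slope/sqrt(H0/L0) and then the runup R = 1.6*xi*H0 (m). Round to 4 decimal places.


xi = slope / sqrt(H0/L0)
H0/L0 = 3.43/96.9 = 0.035397
sqrt(0.035397) = 0.188142
xi = 0.141 / 0.188142 = 0.749435
R = 1.6 * xi * H0 = 1.6 * 0.749435 * 3.43
R = 4.1129 m

4.1129


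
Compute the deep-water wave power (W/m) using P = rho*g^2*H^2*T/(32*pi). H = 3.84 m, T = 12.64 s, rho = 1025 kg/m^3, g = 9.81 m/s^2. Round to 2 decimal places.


P = rho * g^2 * H^2 * T / (32 * pi)
P = 1025 * 9.81^2 * 3.84^2 * 12.64 / (32 * pi)
P = 1025 * 96.2361 * 14.7456 * 12.64 / 100.53096
P = 182882.25 W/m

182882.25


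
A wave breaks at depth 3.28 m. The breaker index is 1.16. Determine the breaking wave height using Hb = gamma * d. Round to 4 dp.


Hb = gamma * d
Hb = 1.16 * 3.28
Hb = 3.8048 m

3.8048


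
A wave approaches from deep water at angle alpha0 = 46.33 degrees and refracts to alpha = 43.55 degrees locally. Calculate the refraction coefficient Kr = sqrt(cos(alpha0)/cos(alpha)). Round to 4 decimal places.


Kr = sqrt(cos(alpha0) / cos(alpha))
cos(46.33) = 0.690504
cos(43.55) = 0.724773
Kr = sqrt(0.690504 / 0.724773)
Kr = sqrt(0.952717)
Kr = 0.9761

0.9761


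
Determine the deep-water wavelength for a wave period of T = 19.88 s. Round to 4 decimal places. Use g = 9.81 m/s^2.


L0 = g * T^2 / (2 * pi)
L0 = 9.81 * 19.88^2 / (2 * pi)
L0 = 9.81 * 395.2144 / 6.28319
L0 = 3877.0533 / 6.28319
L0 = 617.0522 m

617.0522


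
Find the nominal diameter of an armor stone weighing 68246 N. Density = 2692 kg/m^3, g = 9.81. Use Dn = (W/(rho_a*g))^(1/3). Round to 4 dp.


V = W / (rho_a * g)
V = 68246 / (2692 * 9.81)
V = 68246 / 26408.52
V = 2.584242 m^3
Dn = V^(1/3) = 2.584242^(1/3)
Dn = 1.3723 m

1.3723


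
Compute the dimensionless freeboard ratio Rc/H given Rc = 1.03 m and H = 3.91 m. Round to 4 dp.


Relative freeboard = Rc / H
= 1.03 / 3.91
= 0.2634

0.2634


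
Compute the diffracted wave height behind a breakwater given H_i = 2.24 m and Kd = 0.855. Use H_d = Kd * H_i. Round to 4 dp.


H_d = Kd * H_i
H_d = 0.855 * 2.24
H_d = 1.9152 m

1.9152


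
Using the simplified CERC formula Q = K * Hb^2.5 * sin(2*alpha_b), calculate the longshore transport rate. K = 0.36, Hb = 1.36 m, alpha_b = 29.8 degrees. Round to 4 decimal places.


Q = K * Hb^2.5 * sin(2 * alpha_b)
Hb^2.5 = 1.36^2.5 = 2.156986
sin(2 * 29.8) = sin(59.6) = 0.862514
Q = 0.36 * 2.156986 * 0.862514
Q = 0.6698 m^3/s

0.6698


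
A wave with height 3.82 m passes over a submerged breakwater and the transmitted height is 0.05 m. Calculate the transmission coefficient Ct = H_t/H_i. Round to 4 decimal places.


Ct = H_t / H_i
Ct = 0.05 / 3.82
Ct = 0.0131

0.0131


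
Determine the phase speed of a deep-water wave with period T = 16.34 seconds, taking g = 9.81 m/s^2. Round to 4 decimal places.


We use the deep-water celerity formula:
C = g * T / (2 * pi)
C = 9.81 * 16.34 / (2 * 3.14159...)
C = 160.295400 / 6.283185
C = 25.5118 m/s

25.5118


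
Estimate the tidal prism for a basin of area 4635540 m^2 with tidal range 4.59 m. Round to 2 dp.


Tidal prism = Area * Tidal range
P = 4635540 * 4.59
P = 21277128.60 m^3

21277128.60


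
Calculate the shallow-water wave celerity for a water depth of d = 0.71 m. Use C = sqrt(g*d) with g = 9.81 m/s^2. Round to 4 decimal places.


Using the shallow-water approximation:
C = sqrt(g * d) = sqrt(9.81 * 0.71)
C = sqrt(6.9651)
C = 2.6391 m/s

2.6391


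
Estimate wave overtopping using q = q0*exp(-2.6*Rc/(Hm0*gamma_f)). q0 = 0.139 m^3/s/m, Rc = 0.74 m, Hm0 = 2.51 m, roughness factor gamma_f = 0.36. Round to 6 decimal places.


q = q0 * exp(-2.6 * Rc / (Hm0 * gamma_f))
Exponent = -2.6 * 0.74 / (2.51 * 0.36)
= -2.6 * 0.74 / 0.9036
= -2.129261
exp(-2.129261) = 0.118925
q = 0.139 * 0.118925
q = 0.016531 m^3/s/m

0.016531


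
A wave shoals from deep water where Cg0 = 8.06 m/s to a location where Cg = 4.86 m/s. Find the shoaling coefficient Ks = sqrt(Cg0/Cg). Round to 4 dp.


Ks = sqrt(Cg0 / Cg)
Ks = sqrt(8.06 / 4.86)
Ks = sqrt(1.6584)
Ks = 1.2878

1.2878


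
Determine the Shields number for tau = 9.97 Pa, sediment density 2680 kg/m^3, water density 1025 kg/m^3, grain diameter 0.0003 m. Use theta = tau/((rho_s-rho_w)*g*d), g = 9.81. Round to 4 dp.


theta = tau / ((rho_s - rho_w) * g * d)
rho_s - rho_w = 2680 - 1025 = 1655
Denominator = 1655 * 9.81 * 0.0003 = 4.870665
theta = 9.97 / 4.870665
theta = 2.0469

2.0469


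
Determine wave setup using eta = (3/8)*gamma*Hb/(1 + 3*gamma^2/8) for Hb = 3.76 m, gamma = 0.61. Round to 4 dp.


eta = (3/8) * gamma * Hb / (1 + 3*gamma^2/8)
Numerator = (3/8) * 0.61 * 3.76 = 0.860100
Denominator = 1 + 3*0.61^2/8 = 1 + 0.139538 = 1.139538
eta = 0.860100 / 1.139538
eta = 0.7548 m

0.7548


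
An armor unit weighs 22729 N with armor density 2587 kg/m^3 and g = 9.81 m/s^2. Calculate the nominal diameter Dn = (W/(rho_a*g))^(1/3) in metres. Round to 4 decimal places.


V = W / (rho_a * g)
V = 22729 / (2587 * 9.81)
V = 22729 / 25378.47
V = 0.895602 m^3
Dn = V^(1/3) = 0.895602^(1/3)
Dn = 0.9639 m

0.9639


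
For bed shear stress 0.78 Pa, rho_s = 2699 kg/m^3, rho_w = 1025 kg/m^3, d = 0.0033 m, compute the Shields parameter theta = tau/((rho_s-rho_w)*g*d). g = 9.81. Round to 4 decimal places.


theta = tau / ((rho_s - rho_w) * g * d)
rho_s - rho_w = 2699 - 1025 = 1674
Denominator = 1674 * 9.81 * 0.0033 = 54.192402
theta = 0.78 / 54.192402
theta = 0.0144

0.0144


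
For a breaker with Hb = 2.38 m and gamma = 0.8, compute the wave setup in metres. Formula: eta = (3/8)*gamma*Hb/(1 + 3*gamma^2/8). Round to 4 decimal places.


eta = (3/8) * gamma * Hb / (1 + 3*gamma^2/8)
Numerator = (3/8) * 0.8 * 2.38 = 0.714000
Denominator = 1 + 3*0.8^2/8 = 1 + 0.240000 = 1.240000
eta = 0.714000 / 1.240000
eta = 0.5758 m

0.5758


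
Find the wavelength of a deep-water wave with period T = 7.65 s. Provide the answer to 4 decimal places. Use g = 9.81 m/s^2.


L0 = g * T^2 / (2 * pi)
L0 = 9.81 * 7.65^2 / (2 * pi)
L0 = 9.81 * 58.5225 / 6.28319
L0 = 574.1057 / 6.28319
L0 = 91.3718 m

91.3718


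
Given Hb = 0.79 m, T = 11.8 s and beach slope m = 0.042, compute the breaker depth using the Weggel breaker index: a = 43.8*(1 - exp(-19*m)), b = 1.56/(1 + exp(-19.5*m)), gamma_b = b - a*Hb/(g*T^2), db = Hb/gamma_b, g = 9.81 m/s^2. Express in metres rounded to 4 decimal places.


a = 43.8 * (1 - exp(-19 * m))
exp(-19 * 0.042) = exp(-0.7980) = 0.450229
a = 43.8 * (1 - 0.450229) = 24.079991
b = 1.56 / (1 + exp(-19.5 * m))
exp(-19.5 * 0.042) = exp(-0.8190) = 0.440872
b = 1.56 / (1 + 0.440872) = 1.082677
Hb / (g * T^2) = 0.79 / (9.81 * 11.8^2) = 0.79 / 1365.9444 = 0.00057835
gamma_b = b - a * Hb/(g*T^2) = 1.082677 - 24.079991 * 0.00057835 = 1.068751
db = Hb / gamma_b = 0.79 / 1.068751
db = 0.7392 m

0.7392


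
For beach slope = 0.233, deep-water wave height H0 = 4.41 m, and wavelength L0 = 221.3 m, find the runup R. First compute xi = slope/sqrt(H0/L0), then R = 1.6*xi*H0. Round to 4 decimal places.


xi = slope / sqrt(H0/L0)
H0/L0 = 4.41/221.3 = 0.019928
sqrt(0.019928) = 0.141166
xi = 0.233 / 0.141166 = 1.650545
R = 1.6 * xi * H0 = 1.6 * 1.650545 * 4.41
R = 11.6462 m

11.6462


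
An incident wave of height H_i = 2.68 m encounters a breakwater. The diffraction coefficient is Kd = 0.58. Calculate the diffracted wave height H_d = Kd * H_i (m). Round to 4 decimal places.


H_d = Kd * H_i
H_d = 0.58 * 2.68
H_d = 1.5544 m

1.5544


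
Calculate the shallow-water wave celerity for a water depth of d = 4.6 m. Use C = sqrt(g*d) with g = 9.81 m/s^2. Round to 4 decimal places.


Using the shallow-water approximation:
C = sqrt(g * d) = sqrt(9.81 * 4.6)
C = sqrt(45.1260)
C = 6.7176 m/s

6.7176


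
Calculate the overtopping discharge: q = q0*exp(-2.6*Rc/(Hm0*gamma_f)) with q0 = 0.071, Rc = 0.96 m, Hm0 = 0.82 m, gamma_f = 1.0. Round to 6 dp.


q = q0 * exp(-2.6 * Rc / (Hm0 * gamma_f))
Exponent = -2.6 * 0.96 / (0.82 * 1.0)
= -2.6 * 0.96 / 0.8200
= -3.043902
exp(-3.043902) = 0.047649
q = 0.071 * 0.047649
q = 0.003383 m^3/s/m

0.003383


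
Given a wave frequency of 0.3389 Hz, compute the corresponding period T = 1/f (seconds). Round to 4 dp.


T = 1 / f
T = 1 / 0.3389
T = 2.9507 s

2.9507


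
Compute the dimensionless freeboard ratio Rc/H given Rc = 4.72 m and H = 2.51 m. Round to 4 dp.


Relative freeboard = Rc / H
= 4.72 / 2.51
= 1.8805

1.8805


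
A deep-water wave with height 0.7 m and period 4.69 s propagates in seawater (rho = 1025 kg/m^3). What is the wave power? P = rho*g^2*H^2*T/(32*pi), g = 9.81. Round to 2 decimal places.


P = rho * g^2 * H^2 * T / (32 * pi)
P = 1025 * 9.81^2 * 0.7^2 * 4.69 / (32 * pi)
P = 1025 * 96.2361 * 0.4900 * 4.69 / 100.53096
P = 2254.92 W/m

2254.92


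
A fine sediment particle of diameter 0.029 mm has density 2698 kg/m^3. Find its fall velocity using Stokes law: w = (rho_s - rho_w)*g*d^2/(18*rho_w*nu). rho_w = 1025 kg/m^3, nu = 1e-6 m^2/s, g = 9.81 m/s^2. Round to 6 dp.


w = (rho_s - rho_w) * g * d^2 / (18 * rho_w * nu)
d = 0.029 mm = 0.000029 m
rho_s - rho_w = 2698 - 1025 = 1673
Numerator = 1673 * 9.81 * (0.000029)^2 = 0.000013802601
Denominator = 18 * 1025 * 1e-6 = 0.018450
w = 0.000748 m/s

0.000748


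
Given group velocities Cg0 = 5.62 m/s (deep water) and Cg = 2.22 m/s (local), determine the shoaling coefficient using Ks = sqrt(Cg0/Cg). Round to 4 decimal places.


Ks = sqrt(Cg0 / Cg)
Ks = sqrt(5.62 / 2.22)
Ks = sqrt(2.5315)
Ks = 1.5911

1.5911


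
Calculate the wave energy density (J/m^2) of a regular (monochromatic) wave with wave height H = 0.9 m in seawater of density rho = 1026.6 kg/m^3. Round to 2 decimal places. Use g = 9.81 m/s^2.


E = (1/8) * rho * g * H^2
E = (1/8) * 1026.6 * 9.81 * 0.9^2
E = 0.125 * 1026.6 * 9.81 * 0.8100
E = 1019.68 J/m^2

1019.68


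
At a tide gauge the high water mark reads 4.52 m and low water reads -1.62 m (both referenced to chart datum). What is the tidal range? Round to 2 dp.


Tidal range = High water - Low water
Tidal range = 4.52 - (-1.62)
Tidal range = 6.14 m

6.14


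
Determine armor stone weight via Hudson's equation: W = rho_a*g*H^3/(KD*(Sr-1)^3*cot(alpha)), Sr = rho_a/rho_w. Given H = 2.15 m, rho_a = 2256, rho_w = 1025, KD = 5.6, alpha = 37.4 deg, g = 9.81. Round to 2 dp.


Sr = rho_a / rho_w = 2256 / 1025 = 2.200976
(Sr - 1) = 1.200976
(Sr - 1)^3 = 1.732218
cot(37.4) = 1 / tan(37.4) = 1 / 0.764558 = 1.307946
Numerator = 2256 * 9.81 * 2.15^3 = 219949.7549
Denominator = 5.6 * 1.732218 * 1.307946 = 12.687624
W = 219949.7549 / 12.687624
W = 17335.77 N

17335.77


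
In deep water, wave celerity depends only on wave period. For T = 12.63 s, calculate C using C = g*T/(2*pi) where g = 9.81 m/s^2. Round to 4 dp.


We use the deep-water celerity formula:
C = g * T / (2 * pi)
C = 9.81 * 12.63 / (2 * 3.14159...)
C = 123.900300 / 6.283185
C = 19.7193 m/s

19.7193


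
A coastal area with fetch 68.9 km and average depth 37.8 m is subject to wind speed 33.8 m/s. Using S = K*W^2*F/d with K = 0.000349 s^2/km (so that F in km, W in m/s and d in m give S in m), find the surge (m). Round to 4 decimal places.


S = K * W^2 * F / d
W^2 = 33.8^2 = 1142.44
S = 0.000349 * 1142.44 * 68.9 / 37.8
Numerator = 0.000349 * 1142.44 * 68.9 = 27.471226
S = 27.471226 / 37.8 = 0.7268 m

0.7268


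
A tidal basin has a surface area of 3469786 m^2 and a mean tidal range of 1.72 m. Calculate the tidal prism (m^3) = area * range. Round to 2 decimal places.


Tidal prism = Area * Tidal range
P = 3469786 * 1.72
P = 5968031.92 m^3

5968031.92


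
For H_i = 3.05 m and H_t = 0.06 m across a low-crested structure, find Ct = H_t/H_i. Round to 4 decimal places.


Ct = H_t / H_i
Ct = 0.06 / 3.05
Ct = 0.0197

0.0197


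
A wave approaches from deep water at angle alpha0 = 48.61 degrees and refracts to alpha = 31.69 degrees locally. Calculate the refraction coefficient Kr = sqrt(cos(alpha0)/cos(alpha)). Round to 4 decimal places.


Kr = sqrt(cos(alpha0) / cos(alpha))
cos(48.61) = 0.661181
cos(31.69) = 0.850903
Kr = sqrt(0.661181 / 0.850903)
Kr = sqrt(0.777035)
Kr = 0.8815

0.8815


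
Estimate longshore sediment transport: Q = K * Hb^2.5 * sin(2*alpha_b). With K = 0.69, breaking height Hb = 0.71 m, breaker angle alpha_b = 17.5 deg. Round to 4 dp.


Q = K * Hb^2.5 * sin(2 * alpha_b)
Hb^2.5 = 0.71^2.5 = 0.424762
sin(2 * 17.5) = sin(35.0) = 0.573576
Q = 0.69 * 0.424762 * 0.573576
Q = 0.1681 m^3/s

0.1681


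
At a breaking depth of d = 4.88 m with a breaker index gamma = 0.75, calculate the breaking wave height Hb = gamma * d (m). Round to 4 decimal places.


Hb = gamma * d
Hb = 0.75 * 4.88
Hb = 3.6600 m

3.6600


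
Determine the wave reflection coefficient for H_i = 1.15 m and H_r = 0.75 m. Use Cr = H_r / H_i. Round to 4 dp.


Cr = H_r / H_i
Cr = 0.75 / 1.15
Cr = 0.6522

0.6522


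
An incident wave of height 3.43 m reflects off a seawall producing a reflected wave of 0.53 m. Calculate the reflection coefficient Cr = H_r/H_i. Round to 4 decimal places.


Cr = H_r / H_i
Cr = 0.53 / 3.43
Cr = 0.1545

0.1545


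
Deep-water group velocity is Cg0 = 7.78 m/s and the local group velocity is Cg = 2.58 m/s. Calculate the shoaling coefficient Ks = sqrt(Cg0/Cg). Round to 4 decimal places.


Ks = sqrt(Cg0 / Cg)
Ks = sqrt(7.78 / 2.58)
Ks = sqrt(3.0155)
Ks = 1.7365

1.7365


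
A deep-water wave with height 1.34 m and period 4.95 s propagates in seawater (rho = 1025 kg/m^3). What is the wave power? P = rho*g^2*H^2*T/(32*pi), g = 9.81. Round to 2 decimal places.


P = rho * g^2 * H^2 * T / (32 * pi)
P = 1025 * 9.81^2 * 1.34^2 * 4.95 / (32 * pi)
P = 1025 * 96.2361 * 1.7956 * 4.95 / 100.53096
P = 8721.21 W/m

8721.21


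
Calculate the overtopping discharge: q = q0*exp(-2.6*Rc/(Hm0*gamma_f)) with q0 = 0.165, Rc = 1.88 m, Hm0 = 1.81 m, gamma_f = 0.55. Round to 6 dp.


q = q0 * exp(-2.6 * Rc / (Hm0 * gamma_f))
Exponent = -2.6 * 1.88 / (1.81 * 0.55)
= -2.6 * 1.88 / 0.9955
= -4.910095
exp(-4.910095) = 0.007372
q = 0.165 * 0.007372
q = 0.001216 m^3/s/m

0.001216


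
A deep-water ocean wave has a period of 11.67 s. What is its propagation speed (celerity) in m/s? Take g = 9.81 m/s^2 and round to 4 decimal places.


We use the deep-water celerity formula:
C = g * T / (2 * pi)
C = 9.81 * 11.67 / (2 * 3.14159...)
C = 114.482700 / 6.283185
C = 18.2205 m/s

18.2205


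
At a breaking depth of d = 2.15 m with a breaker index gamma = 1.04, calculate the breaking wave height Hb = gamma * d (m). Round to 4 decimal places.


Hb = gamma * d
Hb = 1.04 * 2.15
Hb = 2.2360 m

2.2360


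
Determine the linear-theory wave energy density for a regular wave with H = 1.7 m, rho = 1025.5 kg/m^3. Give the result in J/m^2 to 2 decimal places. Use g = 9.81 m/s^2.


E = (1/8) * rho * g * H^2
E = (1/8) * 1025.5 * 9.81 * 1.7^2
E = 0.125 * 1025.5 * 9.81 * 2.8900
E = 3634.23 J/m^2

3634.23


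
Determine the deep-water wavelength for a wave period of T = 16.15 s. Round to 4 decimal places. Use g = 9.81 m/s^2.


L0 = g * T^2 / (2 * pi)
L0 = 9.81 * 16.15^2 / (2 * pi)
L0 = 9.81 * 260.8225 / 6.28319
L0 = 2558.6687 / 6.28319
L0 = 407.2248 m

407.2248


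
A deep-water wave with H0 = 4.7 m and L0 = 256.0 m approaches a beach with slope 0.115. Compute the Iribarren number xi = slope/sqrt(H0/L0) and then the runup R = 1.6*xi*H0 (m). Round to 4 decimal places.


xi = slope / sqrt(H0/L0)
H0/L0 = 4.7/256.0 = 0.018359
sqrt(0.018359) = 0.135497
xi = 0.115 / 0.135497 = 0.848729
R = 1.6 * xi * H0 = 1.6 * 0.848729 * 4.7
R = 6.3824 m

6.3824


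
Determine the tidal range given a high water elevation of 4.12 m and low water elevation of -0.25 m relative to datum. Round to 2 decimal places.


Tidal range = High water - Low water
Tidal range = 4.12 - (-0.25)
Tidal range = 4.37 m

4.37


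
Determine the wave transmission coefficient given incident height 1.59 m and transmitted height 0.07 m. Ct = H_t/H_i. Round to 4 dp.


Ct = H_t / H_i
Ct = 0.07 / 1.59
Ct = 0.0440

0.0440


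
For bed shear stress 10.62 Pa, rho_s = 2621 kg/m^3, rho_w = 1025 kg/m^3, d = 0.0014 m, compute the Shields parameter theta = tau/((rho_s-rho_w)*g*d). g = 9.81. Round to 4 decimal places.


theta = tau / ((rho_s - rho_w) * g * d)
rho_s - rho_w = 2621 - 1025 = 1596
Denominator = 1596 * 9.81 * 0.0014 = 21.919464
theta = 10.62 / 21.919464
theta = 0.4845

0.4845


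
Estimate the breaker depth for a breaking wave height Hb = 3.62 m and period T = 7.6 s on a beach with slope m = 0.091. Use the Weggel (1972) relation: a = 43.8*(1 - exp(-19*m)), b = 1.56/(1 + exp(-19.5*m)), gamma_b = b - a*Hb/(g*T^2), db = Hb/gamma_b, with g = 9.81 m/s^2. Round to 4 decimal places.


a = 43.8 * (1 - exp(-19 * m))
exp(-19 * 0.091) = exp(-1.7290) = 0.177462
a = 43.8 * (1 - 0.177462) = 36.027174
b = 1.56 / (1 + exp(-19.5 * m))
exp(-19.5 * 0.091) = exp(-1.7745) = 0.169568
b = 1.56 / (1 + 0.169568) = 1.333826
Hb / (g * T^2) = 3.62 / (9.81 * 7.6^2) = 3.62 / 566.6256 = 0.00638870
gamma_b = b - a * Hb/(g*T^2) = 1.333826 - 36.027174 * 0.00638870 = 1.103659
db = Hb / gamma_b = 3.62 / 1.103659
db = 3.2800 m

3.2800


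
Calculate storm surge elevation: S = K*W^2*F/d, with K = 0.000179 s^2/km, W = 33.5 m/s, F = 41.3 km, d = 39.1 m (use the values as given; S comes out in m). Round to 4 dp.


S = K * W^2 * F / d
W^2 = 33.5^2 = 1122.25
S = 0.000179 * 1122.25 * 41.3 / 39.1
Numerator = 0.000179 * 1122.25 * 41.3 = 8.296458
S = 8.296458 / 39.1 = 0.2122 m

0.2122


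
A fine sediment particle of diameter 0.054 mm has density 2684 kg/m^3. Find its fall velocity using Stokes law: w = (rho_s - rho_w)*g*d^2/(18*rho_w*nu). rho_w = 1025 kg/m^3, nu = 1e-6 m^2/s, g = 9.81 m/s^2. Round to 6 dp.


w = (rho_s - rho_w) * g * d^2 / (18 * rho_w * nu)
d = 0.054 mm = 0.000054 m
rho_s - rho_w = 2684 - 1025 = 1659
Numerator = 1659 * 9.81 * (0.000054)^2 = 0.000047457288
Denominator = 18 * 1025 * 1e-6 = 0.018450
w = 0.002572 m/s

0.002572


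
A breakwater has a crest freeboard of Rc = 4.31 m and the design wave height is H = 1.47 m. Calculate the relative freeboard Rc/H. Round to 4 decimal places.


Relative freeboard = Rc / H
= 4.31 / 1.47
= 2.9320

2.9320


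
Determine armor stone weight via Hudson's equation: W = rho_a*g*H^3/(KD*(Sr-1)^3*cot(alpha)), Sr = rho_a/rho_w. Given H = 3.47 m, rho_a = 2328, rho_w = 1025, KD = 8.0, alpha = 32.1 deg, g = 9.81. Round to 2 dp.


Sr = rho_a / rho_w = 2328 / 1025 = 2.271220
(Sr - 1) = 1.271220
(Sr - 1)^3 = 2.054290
cot(32.1) = 1 / tan(32.1) = 1 / 0.627299 = 1.594137
Numerator = 2328 * 9.81 * 3.47^3 = 954202.1873
Denominator = 8.0 * 2.054290 * 1.594137 = 26.198545
W = 954202.1873 / 26.198545
W = 36421.95 N

36421.95


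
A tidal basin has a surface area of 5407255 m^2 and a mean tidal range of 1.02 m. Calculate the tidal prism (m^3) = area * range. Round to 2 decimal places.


Tidal prism = Area * Tidal range
P = 5407255 * 1.02
P = 5515400.10 m^3

5515400.10


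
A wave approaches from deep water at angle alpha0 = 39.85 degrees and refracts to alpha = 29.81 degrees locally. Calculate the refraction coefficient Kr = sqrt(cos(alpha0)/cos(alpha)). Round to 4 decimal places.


Kr = sqrt(cos(alpha0) / cos(alpha))
cos(39.85) = 0.767725
cos(29.81) = 0.867679
Kr = sqrt(0.767725 / 0.867679)
Kr = sqrt(0.884803)
Kr = 0.9406

0.9406


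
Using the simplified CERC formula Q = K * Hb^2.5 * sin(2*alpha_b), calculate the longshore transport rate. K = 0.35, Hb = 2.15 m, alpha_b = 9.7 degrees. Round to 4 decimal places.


Q = K * Hb^2.5 * sin(2 * alpha_b)
Hb^2.5 = 2.15^2.5 = 6.777915
sin(2 * 9.7) = sin(19.4) = 0.332161
Q = 0.35 * 6.777915 * 0.332161
Q = 0.7880 m^3/s

0.7880


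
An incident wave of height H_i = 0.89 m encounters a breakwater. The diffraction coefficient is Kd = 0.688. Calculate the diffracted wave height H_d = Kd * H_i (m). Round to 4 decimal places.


H_d = Kd * H_i
H_d = 0.688 * 0.89
H_d = 0.6123 m

0.6123


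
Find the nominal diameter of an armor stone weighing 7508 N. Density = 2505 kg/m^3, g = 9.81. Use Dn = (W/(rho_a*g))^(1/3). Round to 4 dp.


V = W / (rho_a * g)
V = 7508 / (2505 * 9.81)
V = 7508 / 24574.05
V = 0.305526 m^3
Dn = V^(1/3) = 0.305526^(1/3)
Dn = 0.6735 m

0.6735


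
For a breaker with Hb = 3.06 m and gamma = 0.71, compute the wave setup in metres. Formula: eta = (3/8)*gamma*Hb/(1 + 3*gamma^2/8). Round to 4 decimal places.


eta = (3/8) * gamma * Hb / (1 + 3*gamma^2/8)
Numerator = (3/8) * 0.71 * 3.06 = 0.814725
Denominator = 1 + 3*0.71^2/8 = 1 + 0.189038 = 1.189038
eta = 0.814725 / 1.189038
eta = 0.6852 m

0.6852


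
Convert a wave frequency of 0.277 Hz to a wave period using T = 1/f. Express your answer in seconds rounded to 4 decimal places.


T = 1 / f
T = 1 / 0.277
T = 3.6101 s

3.6101
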